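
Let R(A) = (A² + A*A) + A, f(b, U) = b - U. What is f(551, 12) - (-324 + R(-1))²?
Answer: -103790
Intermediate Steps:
R(A) = A + 2*A² (R(A) = (A² + A²) + A = 2*A² + A = A + 2*A²)
f(551, 12) - (-324 + R(-1))² = (551 - 1*12) - (-324 - (1 + 2*(-1)))² = (551 - 12) - (-324 - (1 - 2))² = 539 - (-324 - 1*(-1))² = 539 - (-324 + 1)² = 539 - 1*(-323)² = 539 - 1*104329 = 539 - 104329 = -103790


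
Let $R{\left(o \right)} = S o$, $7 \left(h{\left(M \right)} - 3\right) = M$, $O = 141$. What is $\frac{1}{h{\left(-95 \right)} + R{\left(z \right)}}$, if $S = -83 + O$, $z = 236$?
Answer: $\frac{7}{95742} \approx 7.3113 \cdot 10^{-5}$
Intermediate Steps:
$h{\left(M \right)} = 3 + \frac{M}{7}$
$S = 58$ ($S = -83 + 141 = 58$)
$R{\left(o \right)} = 58 o$
$\frac{1}{h{\left(-95 \right)} + R{\left(z \right)}} = \frac{1}{\left(3 + \frac{1}{7} \left(-95\right)\right) + 58 \cdot 236} = \frac{1}{\left(3 - \frac{95}{7}\right) + 13688} = \frac{1}{- \frac{74}{7} + 13688} = \frac{1}{\frac{95742}{7}} = \frac{7}{95742}$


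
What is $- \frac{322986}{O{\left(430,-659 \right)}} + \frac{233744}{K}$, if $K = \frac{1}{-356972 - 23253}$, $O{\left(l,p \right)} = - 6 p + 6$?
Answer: $- \frac{58657706237831}{660} \approx -8.8875 \cdot 10^{10}$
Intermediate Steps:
$O{\left(l,p \right)} = 6 - 6 p$
$K = - \frac{1}{380225}$ ($K = \frac{1}{-380225} = - \frac{1}{380225} \approx -2.63 \cdot 10^{-6}$)
$- \frac{322986}{O{\left(430,-659 \right)}} + \frac{233744}{K} = - \frac{322986}{6 - -3954} + \frac{233744}{- \frac{1}{380225}} = - \frac{322986}{6 + 3954} + 233744 \left(-380225\right) = - \frac{322986}{3960} - 88875312400 = \left(-322986\right) \frac{1}{3960} - 88875312400 = - \frac{53831}{660} - 88875312400 = - \frac{58657706237831}{660}$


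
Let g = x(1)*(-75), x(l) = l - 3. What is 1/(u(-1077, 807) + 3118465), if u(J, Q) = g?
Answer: 1/3118615 ≈ 3.2066e-7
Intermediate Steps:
x(l) = -3 + l
g = 150 (g = (-3 + 1)*(-75) = -2*(-75) = 150)
u(J, Q) = 150
1/(u(-1077, 807) + 3118465) = 1/(150 + 3118465) = 1/3118615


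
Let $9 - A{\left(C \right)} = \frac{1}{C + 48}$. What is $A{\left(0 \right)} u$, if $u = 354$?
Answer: $\frac{25429}{8} \approx 3178.6$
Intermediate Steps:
$A{\left(C \right)} = 9 - \frac{1}{48 + C}$ ($A{\left(C \right)} = 9 - \frac{1}{C + 48} = 9 - \frac{1}{48 + C}$)
$A{\left(0 \right)} u = \frac{431 + 9 \cdot 0}{48 + 0} \cdot 354 = \frac{431 + 0}{48} \cdot 354 = \frac{1}{48} \cdot 431 \cdot 354 = \frac{431}{48} \cdot 354 = \frac{25429}{8}$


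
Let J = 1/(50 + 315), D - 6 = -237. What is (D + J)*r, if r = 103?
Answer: -8684342/365 ≈ -23793.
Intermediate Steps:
D = -231 (D = 6 - 237 = -231)
J = 1/365 ≈ 0.0027397
(D + J)*r = (-231 + 1/365)*103 = -84314/365*103 = -8684342/365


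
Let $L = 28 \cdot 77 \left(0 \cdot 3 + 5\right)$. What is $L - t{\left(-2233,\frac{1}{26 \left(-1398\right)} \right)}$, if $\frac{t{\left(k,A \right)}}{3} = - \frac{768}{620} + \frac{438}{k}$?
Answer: $\frac{3732609578}{346115} \approx 10784.0$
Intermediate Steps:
$t{\left(k,A \right)} = - \frac{576}{155} + \frac{1314}{k}$ ($t{\left(k,A \right)} = 3 \left(- \frac{768}{620} + \frac{438}{k}\right) = 3 \left(\left(-768\right) \frac{1}{620} + \frac{438}{k}\right) = 3 \left(- \frac{192}{155} + \frac{438}{k}\right) = - \frac{576}{155} + \frac{1314}{k}$)
$L = 10780$ ($L = 2156 \left(0 + 5\right) = 2156 \cdot 5 = 10780$)
$L - t{\left(-2233,\frac{1}{26 \left(-1398\right)} \right)} = 10780 - \left(- \frac{576}{155} + \frac{1314}{-2233}\right) = 10780 - \left(- \frac{576}{155} + 1314 \left(- \frac{1}{2233}\right)\right) = 10780 - \left(- \frac{576}{155} - \frac{1314}{2233}\right) = 10780 - - \frac{1489878}{346115} = 10780 + \frac{1489878}{346115} = \frac{3732609578}{346115}$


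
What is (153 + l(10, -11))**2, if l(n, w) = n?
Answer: 26569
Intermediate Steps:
(153 + l(10, -11))**2 = (153 + 10)**2 = 163**2 = 26569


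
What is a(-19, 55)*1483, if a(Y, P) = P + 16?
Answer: 105293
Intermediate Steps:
a(Y, P) = 16 + P
a(-19, 55)*1483 = (16 + 55)*1483 = 71*1483 = 105293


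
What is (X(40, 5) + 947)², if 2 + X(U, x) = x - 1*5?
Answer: 893025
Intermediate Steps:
X(U, x) = -7 + x (X(U, x) = -2 + (x - 1*5) = -2 + (x - 5) = -2 + (-5 + x) = -7 + x)
(X(40, 5) + 947)² = ((-7 + 5) + 947)² = (-2 + 947)² = 945² = 893025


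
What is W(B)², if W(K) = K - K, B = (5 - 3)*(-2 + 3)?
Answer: 0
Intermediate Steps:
B = 2 (B = 2*1 = 2)
W(K) = 0
W(B)² = 0² = 0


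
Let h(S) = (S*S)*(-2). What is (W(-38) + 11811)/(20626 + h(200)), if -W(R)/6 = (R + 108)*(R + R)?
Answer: -43731/59374 ≈ -0.73653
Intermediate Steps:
W(R) = -12*R*(108 + R) (W(R) = -6*(R + 108)*(R + R) = -6*(108 + R)*2*R = -12*R*(108 + R))
h(S) = -2*S**2 (h(S) = S**2*(-2) = -2*S**2)
(W(-38) + 11811)/(20626 + h(200)) = (-12*(-38)*(108 - 38) + 11811)/(20626 - 2*200**2) = (-12*(-38)*70 + 11811)/(20626 - 2*40000) = (31920 + 11811)/(20626 - 80000) = 43731/(-59374) = 43731*(-1/59374) = -43731/59374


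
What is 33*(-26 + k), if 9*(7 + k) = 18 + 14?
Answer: -2915/3 ≈ -971.67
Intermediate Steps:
k = -31/9 (k = -7 + (18 + 14)/9 = -7 + (⅑)*32 = -7 + 32/9 = -31/9 ≈ -3.4444)
33*(-26 + k) = 33*(-26 - 31/9) = 33*(-265/9) = -2915/3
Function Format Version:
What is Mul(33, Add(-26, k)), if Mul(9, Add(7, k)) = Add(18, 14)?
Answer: Rational(-2915, 3) ≈ -971.67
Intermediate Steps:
k = Rational(-31, 9) (k = Add(-7, Mul(Rational(1, 9), Add(18, 14))) = Add(-7, Mul(Rational(1, 9), 32)) = Add(-7, Rational(32, 9)) = Rational(-31, 9) ≈ -3.4444)
Mul(33, Add(-26, k)) = Mul(33, Add(-26, Rational(-31, 9))) = Mul(33, Rational(-265, 9)) = Rational(-2915, 3)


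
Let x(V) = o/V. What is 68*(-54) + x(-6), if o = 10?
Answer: -11021/3 ≈ -3673.7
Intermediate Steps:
x(V) = 10/V
68*(-54) + x(-6) = 68*(-54) + 10/(-6) = -3672 + 10*(-1/6) = -3672 - 5/3 = -11021/3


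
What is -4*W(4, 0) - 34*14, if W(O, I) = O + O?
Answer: -508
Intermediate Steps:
W(O, I) = 2*O
-4*W(4, 0) - 34*14 = -8*4 - 34*14 = -4*8 - 476 = -32 - 476 = -508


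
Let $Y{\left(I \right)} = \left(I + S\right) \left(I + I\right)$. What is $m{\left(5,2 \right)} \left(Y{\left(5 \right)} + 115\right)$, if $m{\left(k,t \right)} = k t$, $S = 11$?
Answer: $2750$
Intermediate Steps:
$Y{\left(I \right)} = 2 I \left(11 + I\right)$ ($Y{\left(I \right)} = \left(I + 11\right) \left(I + I\right) = \left(11 + I\right) 2 I = 2 I \left(11 + I\right)$)
$m{\left(5,2 \right)} \left(Y{\left(5 \right)} + 115\right) = 5 \cdot 2 \left(2 \cdot 5 \left(11 + 5\right) + 115\right) = 10 \left(2 \cdot 5 \cdot 16 + 115\right) = 10 \left(160 + 115\right) = 10 \cdot 275 = 2750$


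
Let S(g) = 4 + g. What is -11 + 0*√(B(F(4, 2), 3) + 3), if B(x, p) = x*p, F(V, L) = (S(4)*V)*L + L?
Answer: -11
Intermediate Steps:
F(V, L) = L + 8*L*V (F(V, L) = ((4 + 4)*V)*L + L = (8*V)*L + L = 8*L*V + L = L + 8*L*V)
B(x, p) = p*x
-11 + 0*√(B(F(4, 2), 3) + 3) = -11 + 0*√(3*(2*(1 + 8*4)) + 3) = -11 + 0*√(3*(2*(1 + 32)) + 3) = -11 + 0*√(3*(2*33) + 3) = -11 + 0*√(3*66 + 3) = -11 + 0*√(198 + 3) = -11 + 0*√201 = -11 + 0 = -11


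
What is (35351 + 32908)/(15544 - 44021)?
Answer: -68259/28477 ≈ -2.3970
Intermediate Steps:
(35351 + 32908)/(15544 - 44021) = 68259/(-28477) = 68259*(-1/28477) = -68259/28477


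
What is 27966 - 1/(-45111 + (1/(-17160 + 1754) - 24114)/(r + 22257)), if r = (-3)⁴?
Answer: 5947500957828042/212668989241 ≈ 27966.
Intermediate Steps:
r = 81
27966 - 1/(-45111 + (1/(-17160 + 1754) - 24114)/(r + 22257)) = 27966 - 1/(-45111 + (1/(-17160 + 1754) - 24114)/(81 + 22257)) = 27966 - 1/(-45111 + (1/(-15406) - 24114)/22338) = 27966 - 1/(-45111 + (-1/15406 - 24114)*(1/22338)) = 27966 - 1/(-45111 - 371500285/15406*1/22338) = 27966 - 1/(-45111 - 5089045/4714236) = 27966 - 1/(-212668989241/4714236) = 27966 - 1*(-4714236/212668989241) = 27966 + 4714236/212668989241 = 5947500957828042/212668989241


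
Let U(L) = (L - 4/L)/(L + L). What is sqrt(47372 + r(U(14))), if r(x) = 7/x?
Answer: sqrt(6823626)/12 ≈ 217.68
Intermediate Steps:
U(L) = (L - 4/L)/(2*L) (U(L) = (L - 4/L)/((2*L)) = (L - 4/L)*(1/(2*L)) = (L - 4/L)/(2*L))
sqrt(47372 + r(U(14))) = sqrt(47372 + 7/(1/2 - 2/14**2)) = sqrt(47372 + 7/(1/2 - 2*1/196)) = sqrt(47372 + 7/(1/2 - 1/98)) = sqrt(47372 + 7/(24/49)) = sqrt(47372 + 7*(49/24)) = sqrt(47372 + 343/24) = sqrt(1137271/24) = sqrt(6823626)/12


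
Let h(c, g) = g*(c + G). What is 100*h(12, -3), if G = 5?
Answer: -5100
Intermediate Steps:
h(c, g) = g*(5 + c) (h(c, g) = g*(c + 5) = g*(5 + c))
100*h(12, -3) = 100*(-3*(5 + 12)) = 100*(-3*17) = 100*(-51) = -5100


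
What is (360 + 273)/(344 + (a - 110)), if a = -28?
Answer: 633/206 ≈ 3.0728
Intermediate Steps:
(360 + 273)/(344 + (a - 110)) = (360 + 273)/(344 + (-28 - 110)) = 633/(344 - 138) = 633/206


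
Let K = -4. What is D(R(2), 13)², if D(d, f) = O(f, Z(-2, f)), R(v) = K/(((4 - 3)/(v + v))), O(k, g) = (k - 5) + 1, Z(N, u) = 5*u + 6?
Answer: 81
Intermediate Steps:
Z(N, u) = 6 + 5*u
O(k, g) = -4 + k (O(k, g) = (-5 + k) + 1 = -4 + k)
R(v) = -8*v (R(v) = -4*(v + v)/(4 - 3) = -4*2*v = -8*v)
D(d, f) = -4 + f
D(R(2), 13)² = (-4 + 13)² = 9² = 81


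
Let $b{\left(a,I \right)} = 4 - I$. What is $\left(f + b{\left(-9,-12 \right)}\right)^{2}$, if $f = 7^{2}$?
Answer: $4225$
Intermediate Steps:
$f = 49$
$\left(f + b{\left(-9,-12 \right)}\right)^{2} = \left(49 + \left(4 - -12\right)\right)^{2} = \left(49 + \left(4 + 12\right)\right)^{2} = \left(49 + 16\right)^{2} = 65^{2} = 4225$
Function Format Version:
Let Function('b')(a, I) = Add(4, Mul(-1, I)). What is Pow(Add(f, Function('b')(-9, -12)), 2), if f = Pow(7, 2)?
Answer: 4225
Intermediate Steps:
f = 49
Pow(Add(f, Function('b')(-9, -12)), 2) = Pow(Add(49, Add(4, Mul(-1, -12))), 2) = Pow(Add(49, Add(4, 12)), 2) = Pow(Add(49, 16), 2) = Pow(65, 2) = 4225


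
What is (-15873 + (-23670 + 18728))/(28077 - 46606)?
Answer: 20815/18529 ≈ 1.1234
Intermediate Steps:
(-15873 + (-23670 + 18728))/(28077 - 46606) = (-15873 - 4942)/(-18529) = -20815*(-1/18529) = 20815/18529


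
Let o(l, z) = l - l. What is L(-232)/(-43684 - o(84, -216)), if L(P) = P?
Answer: 58/10921 ≈ 0.0053109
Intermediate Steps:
o(l, z) = 0
L(-232)/(-43684 - o(84, -216)) = -232/(-43684 - 1*0) = -232/(-43684 + 0) = -232/(-43684) = -232*(-1/43684) = 58/10921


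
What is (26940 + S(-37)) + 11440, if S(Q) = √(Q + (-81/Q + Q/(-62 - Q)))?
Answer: 38380 + I*√1140747/185 ≈ 38380.0 + 5.7733*I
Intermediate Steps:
S(Q) = √(Q - 81/Q + Q/(-62 - Q))
(26940 + S(-37)) + 11440 = (26940 + √(-37 - 81/(-37) - 1*(-37)/(62 - 37))) + 11440 = (26940 + √(-37 - 81*(-1/37) - 1*(-37)/25)) + 11440 = (26940 + √(-37 + 81/37 - 1*(-37)*1/25)) + 11440 = (26940 + √(-37 + 81/37 + 37/25)) + 11440 = (26940 + √(-30831/925)) + 11440 = (26940 + I*√1140747/185) + 11440 = 38380 + I*√1140747/185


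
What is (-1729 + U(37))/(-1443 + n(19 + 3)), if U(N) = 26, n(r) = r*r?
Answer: 1703/959 ≈ 1.7758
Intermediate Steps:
n(r) = r²
(-1729 + U(37))/(-1443 + n(19 + 3)) = (-1729 + 26)/(-1443 + (19 + 3)²) = -1703/(-1443 + 22²) = -1703/(-1443 + 484) = -1703/(-959) = -1703*(-1/959) = 1703/959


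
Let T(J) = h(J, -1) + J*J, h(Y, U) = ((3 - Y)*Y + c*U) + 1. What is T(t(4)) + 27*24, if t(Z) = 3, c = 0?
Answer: 658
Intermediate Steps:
h(Y, U) = 1 + Y*(3 - Y) (h(Y, U) = ((3 - Y)*Y + 0*U) + 1 = (Y*(3 - Y) + 0) + 1 = Y*(3 - Y) + 1 = 1 + Y*(3 - Y))
T(J) = 1 + 3*J (T(J) = (1 - J² + 3*J) + J*J = (1 - J² + 3*J) + J² = 1 + 3*J)
T(t(4)) + 27*24 = (1 + 3*3) + 27*24 = (1 + 9) + 648 = 10 + 648 = 658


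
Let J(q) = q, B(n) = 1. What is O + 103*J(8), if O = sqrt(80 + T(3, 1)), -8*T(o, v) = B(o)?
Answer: 824 + 3*sqrt(142)/4 ≈ 832.94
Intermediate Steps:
T(o, v) = -1/8 (T(o, v) = -1/8*1 = -1/8)
O = 3*sqrt(142)/4 (O = sqrt(80 - 1/8) = sqrt(639/8) = 3*sqrt(142)/4 ≈ 8.9373)
O + 103*J(8) = 3*sqrt(142)/4 + 103*8 = 3*sqrt(142)/4 + 824 = 824 + 3*sqrt(142)/4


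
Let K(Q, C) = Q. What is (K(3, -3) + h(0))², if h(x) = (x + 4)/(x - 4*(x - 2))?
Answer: 49/4 ≈ 12.250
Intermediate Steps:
h(x) = (4 + x)/(8 - 3*x) (h(x) = (4 + x)/(x - 4*(-2 + x)) = (4 + x)/(x + (8 - 4*x)) = (4 + x)/(8 - 3*x))
(K(3, -3) + h(0))² = (3 + (-4 - 1*0)/(-8 + 3*0))² = (3 + (-4 + 0)/(-8 + 0))² = (3 - 4/(-8))² = (3 - ⅛*(-4))² = (3 + ½)² = (7/2)² = 49/4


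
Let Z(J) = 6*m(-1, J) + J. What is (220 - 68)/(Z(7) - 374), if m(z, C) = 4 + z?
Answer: -152/349 ≈ -0.43553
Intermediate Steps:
Z(J) = 18 + J (Z(J) = 6*(4 - 1) + J = 6*3 + J = 18 + J)
(220 - 68)/(Z(7) - 374) = (220 - 68)/((18 + 7) - 374) = 152/(25 - 374) = 152/(-349) = 152*(-1/349) = -152/349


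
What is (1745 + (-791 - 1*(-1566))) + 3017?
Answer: 5537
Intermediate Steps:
(1745 + (-791 - 1*(-1566))) + 3017 = (1745 + (-791 + 1566)) + 3017 = (1745 + 775) + 3017 = 2520 + 3017 = 5537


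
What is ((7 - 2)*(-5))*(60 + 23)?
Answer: -2075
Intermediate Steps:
((7 - 2)*(-5))*(60 + 23) = (5*(-5))*83 = -25*83 = -2075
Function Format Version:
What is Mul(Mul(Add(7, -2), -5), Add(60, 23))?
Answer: -2075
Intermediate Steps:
Mul(Mul(Add(7, -2), -5), Add(60, 23)) = Mul(Mul(5, -5), 83) = Mul(-25, 83) = -2075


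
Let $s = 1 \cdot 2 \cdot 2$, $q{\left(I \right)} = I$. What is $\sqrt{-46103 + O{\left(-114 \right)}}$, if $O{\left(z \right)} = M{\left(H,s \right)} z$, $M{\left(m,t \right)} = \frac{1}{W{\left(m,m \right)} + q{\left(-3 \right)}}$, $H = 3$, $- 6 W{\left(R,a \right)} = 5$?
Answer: $\frac{i \sqrt{24372755}}{23} \approx 214.65 i$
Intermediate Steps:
$W{\left(R,a \right)} = - \frac{5}{6}$ ($W{\left(R,a \right)} = \left(- \frac{1}{6}\right) 5 = - \frac{5}{6}$)
$s = 4$ ($s = 2 \cdot 2 = 4$)
$M{\left(m,t \right)} = - \frac{6}{23}$ ($M{\left(m,t \right)} = \frac{1}{- \frac{5}{6} - 3} = \frac{1}{- \frac{23}{6}} = - \frac{6}{23}$)
$O{\left(z \right)} = - \frac{6 z}{23}$
$\sqrt{-46103 + O{\left(-114 \right)}} = \sqrt{-46103 - - \frac{684}{23}} = \sqrt{-46103 + \frac{684}{23}} = \sqrt{- \frac{1059685}{23}} = \frac{i \sqrt{24372755}}{23}$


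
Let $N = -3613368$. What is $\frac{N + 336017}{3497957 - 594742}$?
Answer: $- \frac{468193}{414745} \approx -1.1289$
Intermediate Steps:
$\frac{N + 336017}{3497957 - 594742} = \frac{-3613368 + 336017}{3497957 - 594742} = - \frac{3277351}{2903215} = \left(-3277351\right) \frac{1}{2903215} = - \frac{468193}{414745}$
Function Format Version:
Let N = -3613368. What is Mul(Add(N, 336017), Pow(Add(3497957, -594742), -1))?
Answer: Rational(-468193, 414745) ≈ -1.1289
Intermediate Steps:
Mul(Add(N, 336017), Pow(Add(3497957, -594742), -1)) = Mul(Add(-3613368, 336017), Pow(Add(3497957, -594742), -1)) = Mul(-3277351, Pow(2903215, -1)) = Mul(-3277351, Rational(1, 2903215)) = Rational(-468193, 414745)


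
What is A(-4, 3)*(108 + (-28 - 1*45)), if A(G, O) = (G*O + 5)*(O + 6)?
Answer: -2205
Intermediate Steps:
A(G, O) = (5 + G*O)*(6 + O)
A(-4, 3)*(108 + (-28 - 1*45)) = (30 + 5*3 - 4*3² + 6*(-4)*3)*(108 + (-28 - 1*45)) = (30 + 15 - 4*9 - 72)*(108 + (-28 - 45)) = (30 + 15 - 36 - 72)*(108 - 73) = -63*35 = -2205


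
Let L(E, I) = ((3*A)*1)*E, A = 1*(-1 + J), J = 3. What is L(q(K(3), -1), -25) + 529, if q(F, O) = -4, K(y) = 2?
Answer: 505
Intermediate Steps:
A = 2 (A = 1*(-1 + 3) = 1*2 = 2)
L(E, I) = 6*E (L(E, I) = ((3*2)*1)*E = (6*1)*E = 6*E)
L(q(K(3), -1), -25) + 529 = 6*(-4) + 529 = -24 + 529 = 505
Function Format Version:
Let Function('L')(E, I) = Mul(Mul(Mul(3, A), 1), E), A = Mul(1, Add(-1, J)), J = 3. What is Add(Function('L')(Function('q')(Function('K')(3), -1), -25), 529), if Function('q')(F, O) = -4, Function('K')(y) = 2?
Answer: 505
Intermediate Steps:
A = 2 (A = Mul(1, Add(-1, 3)) = Mul(1, 2) = 2)
Function('L')(E, I) = Mul(6, E) (Function('L')(E, I) = Mul(Mul(Mul(3, 2), 1), E) = Mul(Mul(6, 1), E) = Mul(6, E))
Add(Function('L')(Function('q')(Function('K')(3), -1), -25), 529) = Add(Mul(6, -4), 529) = Add(-24, 529) = 505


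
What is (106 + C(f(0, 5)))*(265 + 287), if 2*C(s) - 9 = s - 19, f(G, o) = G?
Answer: 55752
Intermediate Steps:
C(s) = -5 + s/2 (C(s) = 9/2 + (s - 19)/2 = 9/2 + (-19 + s)/2 = 9/2 + (-19/2 + s/2) = -5 + s/2)
(106 + C(f(0, 5)))*(265 + 287) = (106 + (-5 + (½)*0))*(265 + 287) = (106 + (-5 + 0))*552 = (106 - 5)*552 = 101*552 = 55752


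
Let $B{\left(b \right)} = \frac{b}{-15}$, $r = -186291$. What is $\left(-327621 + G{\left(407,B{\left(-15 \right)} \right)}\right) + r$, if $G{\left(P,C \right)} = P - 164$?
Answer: $-513669$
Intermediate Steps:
$B{\left(b \right)} = - \frac{b}{15}$ ($B{\left(b \right)} = b \left(- \frac{1}{15}\right) = - \frac{b}{15}$)
$G{\left(P,C \right)} = -164 + P$ ($G{\left(P,C \right)} = P - 164 = -164 + P$)
$\left(-327621 + G{\left(407,B{\left(-15 \right)} \right)}\right) + r = \left(-327621 + \left(-164 + 407\right)\right) - 186291 = \left(-327621 + 243\right) - 186291 = -327378 - 186291 = -513669$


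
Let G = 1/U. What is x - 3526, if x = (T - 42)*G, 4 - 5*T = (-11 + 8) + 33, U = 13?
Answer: -229426/65 ≈ -3529.6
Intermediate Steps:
G = 1/13 ≈ 0.076923
T = -26/5 (T = 4/5 - ((-11 + 8) + 33)/5 = 4/5 - (-3 + 33)/5 = 4/5 - 1/5*30 = 4/5 - 6 = -26/5 ≈ -5.2000)
x = -236/65 (x = (-26/5 - 42)*(1/13) = -236/5*1/13 = -236/65 ≈ -3.6308)
x - 3526 = -236/65 - 3526 = -229426/65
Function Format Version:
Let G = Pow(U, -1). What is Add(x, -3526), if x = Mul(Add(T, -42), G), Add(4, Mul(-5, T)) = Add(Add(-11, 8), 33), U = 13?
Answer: Rational(-229426, 65) ≈ -3529.6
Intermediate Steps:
G = Rational(1, 13) (G = Pow(13, -1) = Rational(1, 13) ≈ 0.076923)
T = Rational(-26, 5) (T = Add(Rational(4, 5), Mul(Rational(-1, 5), Add(Add(-11, 8), 33))) = Add(Rational(4, 5), Mul(Rational(-1, 5), Add(-3, 33))) = Add(Rational(4, 5), Mul(Rational(-1, 5), 30)) = Add(Rational(4, 5), -6) = Rational(-26, 5) ≈ -5.2000)
x = Rational(-236, 65) (x = Mul(Add(Rational(-26, 5), -42), Rational(1, 13)) = Mul(Rational(-236, 5), Rational(1, 13)) = Rational(-236, 65) ≈ -3.6308)
Add(x, -3526) = Add(Rational(-236, 65), -3526) = Rational(-229426, 65)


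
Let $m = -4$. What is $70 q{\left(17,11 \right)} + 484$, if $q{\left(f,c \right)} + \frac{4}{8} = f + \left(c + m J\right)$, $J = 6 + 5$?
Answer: $-671$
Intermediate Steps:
$J = 11$
$q{\left(f,c \right)} = - \frac{89}{2} + c + f$ ($q{\left(f,c \right)} = - \frac{1}{2} + \left(f + \left(c - 44\right)\right) = - \frac{1}{2} + \left(f + \left(-44 + c\right)\right) = - \frac{1}{2} + \left(-44 + c + f\right) = - \frac{89}{2} + c + f$)
$70 q{\left(17,11 \right)} + 484 = 70 \left(- \frac{89}{2} + 11 + 17\right) + 484 = 70 \left(- \frac{33}{2}\right) + 484 = -1155 + 484 = -671$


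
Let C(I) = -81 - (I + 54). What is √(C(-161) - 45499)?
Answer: I*√45473 ≈ 213.24*I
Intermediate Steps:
C(I) = -135 - I (C(I) = -81 - (54 + I) = -81 + (-54 - I) = -135 - I)
√(C(-161) - 45499) = √((-135 - 1*(-161)) - 45499) = √((-135 + 161) - 45499) = √(26 - 45499) = √(-45473) = I*√45473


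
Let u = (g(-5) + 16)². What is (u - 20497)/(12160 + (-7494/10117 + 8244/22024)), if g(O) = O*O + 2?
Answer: -1038771958896/677342685493 ≈ -1.5336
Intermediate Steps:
g(O) = 2 + O² (g(O) = O² + 2 = 2 + O²)
u = 1849 (u = ((2 + (-5)²) + 16)² = ((2 + 25) + 16)² = (27 + 16)² = 43² = 1849)
(u - 20497)/(12160 + (-7494/10117 + 8244/22024)) = (1849 - 20497)/(12160 + (-7494/10117 + 8244/22024)) = -18648/(12160 + (-7494*1/10117 + 8244*(1/22024))) = -18648/(12160 + (-7494/10117 + 2061/5506)) = -18648/(12160 - 20410827/55704202) = -18648/677342685493/55704202 = -18648*55704202/677342685493 = -1038771958896/677342685493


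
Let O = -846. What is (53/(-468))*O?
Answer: 2491/26 ≈ 95.808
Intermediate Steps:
(53/(-468))*O = (53/(-468))*(-846) = (53*(-1/468))*(-846) = -53/468*(-846) = 2491/26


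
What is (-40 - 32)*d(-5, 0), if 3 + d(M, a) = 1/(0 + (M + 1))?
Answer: 234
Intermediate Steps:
d(M, a) = -3 + 1/(1 + M) (d(M, a) = -3 + 1/(0 + (M + 1)) = -3 + 1/(0 + (1 + M)) = -3 + 1/(1 + M))
(-40 - 32)*d(-5, 0) = (-40 - 32)*((-2 - 3*(-5))/(1 - 5)) = -72*(-2 + 15)/(-4) = -(-18)*13 = -72*(-13/4) = 234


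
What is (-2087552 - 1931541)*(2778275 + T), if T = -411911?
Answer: -9510636987852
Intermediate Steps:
(-2087552 - 1931541)*(2778275 + T) = (-2087552 - 1931541)*(2778275 - 411911) = -4019093*2366364 = -9510636987852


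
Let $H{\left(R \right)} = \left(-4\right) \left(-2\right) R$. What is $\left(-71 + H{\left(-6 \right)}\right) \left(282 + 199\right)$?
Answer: $-57239$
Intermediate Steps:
$H{\left(R \right)} = 8 R$
$\left(-71 + H{\left(-6 \right)}\right) \left(282 + 199\right) = \left(-71 + 8 \left(-6\right)\right) \left(282 + 199\right) = \left(-71 - 48\right) 481 = \left(-119\right) 481 = -57239$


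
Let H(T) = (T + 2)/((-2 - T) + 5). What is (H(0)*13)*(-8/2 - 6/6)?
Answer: -130/3 ≈ -43.333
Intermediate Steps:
H(T) = (2 + T)/(3 - T)
(H(0)*13)*(-8/2 - 6/6) = (((-2 - 1*0)/(-3 + 0))*13)*(-8/2 - 6/6) = (((-2 + 0)/(-3))*13)*(-8*½ - 6*⅙) = (-⅓*(-2)*13)*(-4 - 1) = ((⅔)*13)*(-5) = (26/3)*(-5) = -130/3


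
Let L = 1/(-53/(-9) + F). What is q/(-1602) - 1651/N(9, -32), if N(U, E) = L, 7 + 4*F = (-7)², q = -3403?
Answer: -21671801/801 ≈ -27056.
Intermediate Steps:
F = 21/2 (F = -7/4 + (¼)*(-7)² = -7/4 + (¼)*49 = -7/4 + 49/4 = 21/2 ≈ 10.500)
L = 18/295 (L = 1/(-53/(-9) + 21/2) = 1/(-53*(-⅑) + 21/2) = 1/(53/9 + 21/2) = 1/(295/18) = 18/295 ≈ 0.061017)
N(U, E) = 18/295
q/(-1602) - 1651/N(9, -32) = -3403/(-1602) - 1651/18/295 = -3403*(-1/1602) - 1651*295/18 = 3403/1602 - 487045/18 = -21671801/801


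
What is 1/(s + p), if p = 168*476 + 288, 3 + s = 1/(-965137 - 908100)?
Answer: 1873237/150332888960 ≈ 1.2461e-5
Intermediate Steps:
s = -5619712/1873237 (s = -3 + 1/(-965137 - 908100) = -3 + 1/(-1873237) = -3 - 1/1873237 = -5619712/1873237 ≈ -3.0000)
p = 80256 (p = 79968 + 288 = 80256)
1/(s + p) = 1/(-5619712/1873237 + 80256) = 1/(150332888960/1873237) = 1873237/150332888960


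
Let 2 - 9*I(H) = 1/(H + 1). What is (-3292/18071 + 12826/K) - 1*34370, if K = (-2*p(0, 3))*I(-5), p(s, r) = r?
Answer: -2326867978/54213 ≈ -42921.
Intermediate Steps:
I(H) = 2/9 - 1/(9*(1 + H)) (I(H) = 2/9 - 1/(9*(H + 1)) = 2/9 - 1/(9*(1 + H)))
K = -3/2 (K = (-2*3)*((1 + 2*(-5))/(9*(1 - 5))) = -2*(1 - 10)/(3*(-4)) = -2*(-1)*(-9)/(3*4) = -6*1/4 = -3/2 ≈ -1.5000)
(-3292/18071 + 12826/K) - 1*34370 = (-3292/18071 + 12826/(-3/2)) - 1*34370 = (-3292*1/18071 + 12826*(-2/3)) - 34370 = (-3292/18071 - 25652/3) - 34370 = -463567168/54213 - 34370 = -2326867978/54213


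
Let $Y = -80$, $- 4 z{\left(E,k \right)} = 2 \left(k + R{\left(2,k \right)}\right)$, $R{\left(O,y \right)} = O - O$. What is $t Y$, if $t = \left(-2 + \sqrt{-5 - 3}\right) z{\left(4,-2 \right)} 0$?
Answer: $0$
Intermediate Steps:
$R{\left(O,y \right)} = 0$
$z{\left(E,k \right)} = - \frac{k}{2}$ ($z{\left(E,k \right)} = - \frac{2 \left(k + 0\right)}{4} = - \frac{2 k}{4} = - \frac{k}{2}$)
$t = 0$ ($t = \left(-2 + \sqrt{-5 - 3}\right) \left(\left(- \frac{1}{2}\right) \left(-2\right)\right) 0 = \left(-2 + \sqrt{-8}\right) 1 \cdot 0 = \left(-2 + 2 i \sqrt{2}\right) 1 \cdot 0 = \left(-2 + 2 i \sqrt{2}\right) 0 = 0$)
$t Y = 0 \left(-80\right) = 0$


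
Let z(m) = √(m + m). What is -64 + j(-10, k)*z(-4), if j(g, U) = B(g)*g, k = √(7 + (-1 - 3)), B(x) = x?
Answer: -64 + 200*I*√2 ≈ -64.0 + 282.84*I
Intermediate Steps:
z(m) = √2*√m (z(m) = √(2*m) = √2*√m)
k = √3 (k = √(7 - 4) = √3 ≈ 1.7320)
j(g, U) = g² (j(g, U) = g*g = g²)
-64 + j(-10, k)*z(-4) = -64 + (-10)²*(√2*√(-4)) = -64 + 100*(√2*(2*I)) = -64 + 100*(2*I*√2) = -64 + 200*I*√2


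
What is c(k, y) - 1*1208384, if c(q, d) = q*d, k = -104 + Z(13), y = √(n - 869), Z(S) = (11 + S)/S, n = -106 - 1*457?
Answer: -1208384 - 2656*I*√358/13 ≈ -1.2084e+6 - 3865.7*I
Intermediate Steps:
n = -563 (n = -106 - 457 = -563)
Z(S) = (11 + S)/S
y = 2*I*√358 (y = √(-563 - 869) = √(-1432) = 2*I*√358 ≈ 37.842*I)
k = -1328/13 (k = -104 + (11 + 13)/13 = -104 + (1/13)*24 = -104 + 24/13 = -1328/13 ≈ -102.15)
c(q, d) = d*q
c(k, y) - 1*1208384 = (2*I*√358)*(-1328/13) - 1*1208384 = -2656*I*√358/13 - 1208384 = -1208384 - 2656*I*√358/13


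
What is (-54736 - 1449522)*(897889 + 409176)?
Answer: -1966162982770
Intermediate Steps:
(-54736 - 1449522)*(897889 + 409176) = -1504258*1307065 = -1966162982770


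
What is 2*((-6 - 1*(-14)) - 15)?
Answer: -14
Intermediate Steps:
2*((-6 - 1*(-14)) - 15) = 2*((-6 + 14) - 15) = 2*(8 - 15) = 2*(-7) = -14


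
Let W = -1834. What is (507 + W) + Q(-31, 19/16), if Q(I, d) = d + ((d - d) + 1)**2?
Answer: -21197/16 ≈ -1324.8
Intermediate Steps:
Q(I, d) = 1 + d (Q(I, d) = d + (0 + 1)**2 = d + 1**2 = d + 1 = 1 + d)
(507 + W) + Q(-31, 19/16) = (507 - 1834) + (1 + 19/16) = -1327 + (1 + 19*(1/16)) = -1327 + (1 + 19/16) = -1327 + 35/16 = -21197/16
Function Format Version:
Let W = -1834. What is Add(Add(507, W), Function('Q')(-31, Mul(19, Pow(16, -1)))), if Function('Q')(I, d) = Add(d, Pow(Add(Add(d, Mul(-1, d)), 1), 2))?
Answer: Rational(-21197, 16) ≈ -1324.8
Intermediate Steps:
Function('Q')(I, d) = Add(1, d) (Function('Q')(I, d) = Add(d, Pow(Add(0, 1), 2)) = Add(d, Pow(1, 2)) = Add(d, 1) = Add(1, d))
Add(Add(507, W), Function('Q')(-31, Mul(19, Pow(16, -1)))) = Add(Add(507, -1834), Add(1, Mul(19, Pow(16, -1)))) = Add(-1327, Add(1, Mul(19, Rational(1, 16)))) = Add(-1327, Add(1, Rational(19, 16))) = Add(-1327, Rational(35, 16)) = Rational(-21197, 16)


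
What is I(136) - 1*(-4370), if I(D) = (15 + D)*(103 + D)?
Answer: 40459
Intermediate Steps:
I(136) - 1*(-4370) = (1545 + 136² + 118*136) - 1*(-4370) = (1545 + 18496 + 16048) + 4370 = 36089 + 4370 = 40459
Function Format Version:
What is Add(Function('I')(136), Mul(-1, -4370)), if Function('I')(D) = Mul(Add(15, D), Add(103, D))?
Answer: 40459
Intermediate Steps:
Add(Function('I')(136), Mul(-1, -4370)) = Add(Add(1545, Pow(136, 2), Mul(118, 136)), Mul(-1, -4370)) = Add(Add(1545, 18496, 16048), 4370) = Add(36089, 4370) = 40459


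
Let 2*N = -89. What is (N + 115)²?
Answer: 19881/4 ≈ 4970.3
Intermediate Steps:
N = -89/2 (N = (½)*(-89) = -89/2 ≈ -44.500)
(N + 115)² = (-89/2 + 115)² = (141/2)² = 19881/4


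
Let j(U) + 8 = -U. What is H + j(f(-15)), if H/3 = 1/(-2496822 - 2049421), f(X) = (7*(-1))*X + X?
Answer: -445531817/4546243 ≈ -98.000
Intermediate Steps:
f(X) = -6*X (f(X) = -7*X + X = -6*X)
j(U) = -8 - U
H = -3/4546243 (H = 3/(-2496822 - 2049421) = 3/(-4546243) = 3*(-1/4546243) = -3/4546243 ≈ -6.5989e-7)
H + j(f(-15)) = -3/4546243 + (-8 - (-6)*(-15)) = -3/4546243 + (-8 - 1*90) = -3/4546243 + (-8 - 90) = -3/4546243 - 98 = -445531817/4546243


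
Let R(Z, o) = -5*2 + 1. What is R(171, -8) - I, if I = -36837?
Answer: 36828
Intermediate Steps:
R(Z, o) = -9 (R(Z, o) = -10 + 1 = -9)
R(171, -8) - I = -9 - 1*(-36837) = -9 + 36837 = 36828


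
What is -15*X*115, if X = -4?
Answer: 6900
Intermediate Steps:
-15*X*115 = -(-60)*115 = -15*(-460) = 6900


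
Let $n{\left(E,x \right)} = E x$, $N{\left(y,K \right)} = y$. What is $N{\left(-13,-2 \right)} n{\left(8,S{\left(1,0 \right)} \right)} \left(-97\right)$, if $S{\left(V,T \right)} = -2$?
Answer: $-20176$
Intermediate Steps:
$N{\left(-13,-2 \right)} n{\left(8,S{\left(1,0 \right)} \right)} \left(-97\right) = - 13 \cdot 8 \left(-2\right) \left(-97\right) = \left(-13\right) \left(-16\right) \left(-97\right) = 208 \left(-97\right) = -20176$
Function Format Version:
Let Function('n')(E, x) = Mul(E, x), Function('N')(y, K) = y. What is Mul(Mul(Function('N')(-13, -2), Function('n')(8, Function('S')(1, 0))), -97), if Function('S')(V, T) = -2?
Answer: -20176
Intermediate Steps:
Mul(Mul(Function('N')(-13, -2), Function('n')(8, Function('S')(1, 0))), -97) = Mul(Mul(-13, Mul(8, -2)), -97) = Mul(Mul(-13, -16), -97) = Mul(208, -97) = -20176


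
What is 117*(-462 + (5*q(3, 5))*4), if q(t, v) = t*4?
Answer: -25974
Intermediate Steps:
q(t, v) = 4*t
117*(-462 + (5*q(3, 5))*4) = 117*(-462 + (5*(4*3))*4) = 117*(-462 + (5*12)*4) = 117*(-462 + 60*4) = 117*(-462 + 240) = 117*(-222) = -25974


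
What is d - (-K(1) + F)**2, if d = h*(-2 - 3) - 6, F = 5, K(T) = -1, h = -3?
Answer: -27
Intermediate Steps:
d = 9 (d = -3*(-2 - 3) - 6 = -3*(-5) - 6 = 15 - 6 = 9)
d - (-K(1) + F)**2 = 9 - (-1*(-1) + 5)**2 = 9 - (1 + 5)**2 = 9 - 1*6**2 = 9 - 1*36 = 9 - 36 = -27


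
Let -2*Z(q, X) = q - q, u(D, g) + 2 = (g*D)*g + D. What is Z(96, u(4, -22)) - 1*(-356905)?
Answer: 356905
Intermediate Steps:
u(D, g) = -2 + D + D*g² (u(D, g) = -2 + ((g*D)*g + D) = -2 + ((D*g)*g + D) = -2 + (D*g² + D) = -2 + (D + D*g²) = -2 + D + D*g²)
Z(q, X) = 0 (Z(q, X) = -(q - q)/2 = -½*0 = 0)
Z(96, u(4, -22)) - 1*(-356905) = 0 - 1*(-356905) = 0 + 356905 = 356905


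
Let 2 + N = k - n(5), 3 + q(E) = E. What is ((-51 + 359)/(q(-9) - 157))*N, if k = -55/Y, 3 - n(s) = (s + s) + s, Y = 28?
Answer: -2475/169 ≈ -14.645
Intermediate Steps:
q(E) = -3 + E
n(s) = 3 - 3*s (n(s) = 3 - ((s + s) + s) = 3 - (2*s + s) = 3 - 3*s)
k = -55/28 ≈ -1.9643
N = 225/28 (N = -2 + (-55/28 - (3 - 3*5)) = -2 + (-55/28 - (3 - 15)) = -2 + (-55/28 - 1*(-12)) = -2 + (-55/28 + 12) = -2 + 281/28 = 225/28 ≈ 8.0357)
((-51 + 359)/(q(-9) - 157))*N = ((-51 + 359)/((-3 - 9) - 157))*(225/28) = (308/(-12 - 157))*(225/28) = (308/(-169))*(225/28) = (308*(-1/169))*(225/28) = -308/169*225/28 = -2475/169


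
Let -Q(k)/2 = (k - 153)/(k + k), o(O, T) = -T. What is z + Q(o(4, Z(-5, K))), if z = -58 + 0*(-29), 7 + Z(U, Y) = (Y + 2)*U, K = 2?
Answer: -160/3 ≈ -53.333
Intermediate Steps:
Z(U, Y) = -7 + U*(2 + Y) (Z(U, Y) = -7 + (Y + 2)*U = -7 + (2 + Y)*U = -7 + U*(2 + Y))
z = -58 (z = -58 + 0 = -58)
Q(k) = -(-153 + k)/k (Q(k) = -2*(k - 153)/(k + k) = -2*(-153 + k)/(2*k) = -2*(-153 + k)*1/(2*k) = -(-153 + k)/k)
z + Q(o(4, Z(-5, K))) = -58 + (153 - (-1)*(-7 + 2*(-5) - 5*2))/((-(-7 + 2*(-5) - 5*2))) = -58 + (153 - (-1)*(-7 - 10 - 10))/((-(-7 - 10 - 10))) = -58 + (153 - (-1)*(-27))/((-1*(-27))) = -58 + (153 - 1*27)/27 = -58 + (153 - 27)/27 = -58 + (1/27)*126 = -58 + 14/3 = -160/3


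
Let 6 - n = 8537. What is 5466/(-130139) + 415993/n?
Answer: -54183543473/1110215809 ≈ -48.805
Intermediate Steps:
n = -8531 (n = 6 - 1*8537 = 6 - 8537 = -8531)
5466/(-130139) + 415993/n = 5466/(-130139) + 415993/(-8531) = 5466*(-1/130139) + 415993*(-1/8531) = -5466/130139 - 415993/8531 = -54183543473/1110215809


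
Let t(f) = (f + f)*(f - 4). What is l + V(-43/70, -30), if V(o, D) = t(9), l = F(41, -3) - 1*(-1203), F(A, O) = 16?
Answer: 1309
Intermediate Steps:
t(f) = 2*f*(-4 + f) (t(f) = (2*f)*(-4 + f) = 2*f*(-4 + f))
l = 1219 (l = 16 - 1*(-1203) = 16 + 1203 = 1219)
V(o, D) = 90 (V(o, D) = 2*9*(-4 + 9) = 2*9*5 = 90)
l + V(-43/70, -30) = 1219 + 90 = 1309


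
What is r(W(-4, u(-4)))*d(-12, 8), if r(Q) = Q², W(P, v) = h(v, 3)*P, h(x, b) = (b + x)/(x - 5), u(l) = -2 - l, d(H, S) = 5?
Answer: 2000/9 ≈ 222.22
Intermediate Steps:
h(x, b) = (b + x)/(-5 + x)
W(P, v) = P*(3 + v)/(-5 + v) (W(P, v) = ((3 + v)/(-5 + v))*P = P*(3 + v)/(-5 + v))
r(W(-4, u(-4)))*d(-12, 8) = (-4*(3 + (-2 - 1*(-4)))/(-5 + (-2 - 1*(-4))))²*5 = (-4*(3 + (-2 + 4))/(-5 + (-2 + 4)))²*5 = (-4*(3 + 2)/(-5 + 2))²*5 = (-4*5/(-3))²*5 = (-4*(-⅓)*5)²*5 = (20/3)²*5 = (400/9)*5 = 2000/9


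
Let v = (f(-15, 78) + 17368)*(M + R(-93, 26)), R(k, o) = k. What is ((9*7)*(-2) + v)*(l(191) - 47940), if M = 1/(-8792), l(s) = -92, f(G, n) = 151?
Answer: 86011147213100/1099 ≈ 7.8263e+10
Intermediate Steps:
M = -1/8792 ≈ -0.00011374
v = -14324532983/8792 (v = (151 + 17368)*(-1/8792 - 93) = 17519*(-817657/8792) = -14324532983/8792 ≈ -1.6293e+6)
((9*7)*(-2) + v)*(l(191) - 47940) = ((9*7)*(-2) - 14324532983/8792)*(-92 - 47940) = (63*(-2) - 14324532983/8792)*(-48032) = (-126 - 14324532983/8792)*(-48032) = -14325640775/8792*(-48032) = 86011147213100/1099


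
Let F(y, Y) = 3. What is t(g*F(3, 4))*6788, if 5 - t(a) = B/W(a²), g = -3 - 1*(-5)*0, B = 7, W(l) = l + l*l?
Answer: 112690982/3321 ≈ 33933.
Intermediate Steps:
W(l) = l + l²
g = -3 (g = -3 + 5*0 = -3 + 0 = -3)
t(a) = 5 - 7/(a²*(1 + a²))
t(g*F(3, 4))*6788 = ((-7 + 5*(-3*3)² + 5*(-3*3)⁴)/((-3*3)² + (-3*3)⁴))*6788 = ((-7 + 5*(-9)² + 5*(-9)⁴)/((-9)² + (-9)⁴))*6788 = ((-7 + 5*81 + 5*6561)/(81 + 6561))*6788 = ((-7 + 405 + 32805)/6642)*6788 = ((1/6642)*33203)*6788 = (33203/6642)*6788 = 112690982/3321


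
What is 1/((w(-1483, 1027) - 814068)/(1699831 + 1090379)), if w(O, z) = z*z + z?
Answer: 1395105/120844 ≈ 11.545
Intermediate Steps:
w(O, z) = z + z² (w(O, z) = z² + z = z + z²)
1/((w(-1483, 1027) - 814068)/(1699831 + 1090379)) = 1/((1027*(1 + 1027) - 814068)/(1699831 + 1090379)) = 1/((1027*1028 - 814068)/2790210) = 1/((1055756 - 814068)*(1/2790210)) = 1/(241688*(1/2790210)) = 1/(120844/1395105) = 1395105/120844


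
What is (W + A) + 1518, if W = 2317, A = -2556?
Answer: 1279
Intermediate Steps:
(W + A) + 1518 = (2317 - 2556) + 1518 = -239 + 1518 = 1279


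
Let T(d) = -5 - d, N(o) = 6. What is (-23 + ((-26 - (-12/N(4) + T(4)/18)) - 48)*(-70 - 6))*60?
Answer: 324660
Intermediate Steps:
(-23 + ((-26 - (-12/N(4) + T(4)/18)) - 48)*(-70 - 6))*60 = (-23 + ((-26 - (-12/6 + (-5 - 1*4)/18)) - 48)*(-70 - 6))*60 = (-23 + ((-26 - (-12*⅙ + (-5 - 4)*(1/18))) - 48)*(-76))*60 = (-23 + ((-26 - (-2 - 9*1/18)) - 48)*(-76))*60 = (-23 + ((-26 - (-2 - ½)) - 48)*(-76))*60 = (-23 + ((-26 - 1*(-5/2)) - 48)*(-76))*60 = (-23 + ((-26 + 5/2) - 48)*(-76))*60 = (-23 + (-47/2 - 48)*(-76))*60 = (-23 - 143/2*(-76))*60 = (-23 + 5434)*60 = 5411*60 = 324660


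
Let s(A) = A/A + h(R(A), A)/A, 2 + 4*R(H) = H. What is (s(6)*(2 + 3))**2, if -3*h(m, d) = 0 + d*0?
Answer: 25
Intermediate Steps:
R(H) = -1/2 + H/4
h(m, d) = 0 (h(m, d) = -(0 + d*0)/3 = -(0 + 0)/3 = -1/3*0 = 0)
s(A) = 1 (s(A) = A/A + 0/A = 1 + 0 = 1)
(s(6)*(2 + 3))**2 = (1*(2 + 3))**2 = (1*5)**2 = 5**2 = 25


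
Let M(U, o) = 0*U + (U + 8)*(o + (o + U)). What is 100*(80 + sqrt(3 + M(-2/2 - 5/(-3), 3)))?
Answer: 8000 + 100*sqrt(547)/3 ≈ 8779.6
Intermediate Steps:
M(U, o) = (8 + U)*(U + 2*o) (M(U, o) = 0 + (8 + U)*(o + (U + o)) = 0 + (8 + U)*(U + 2*o) = (8 + U)*(U + 2*o))
100*(80 + sqrt(3 + M(-2/2 - 5/(-3), 3))) = 100*(80 + sqrt(3 + ((-2/2 - 5/(-3))**2 + 8*(-2/2 - 5/(-3)) + 16*3 + 2*(-2/2 - 5/(-3))*3))) = 100*(80 + sqrt(3 + ((-2*1/2 - 5*(-1/3))**2 + 8*(-2*1/2 - 5*(-1/3)) + 48 + 2*(-2*1/2 - 5*(-1/3))*3))) = 100*(80 + sqrt(3 + ((-1 + 5/3)**2 + 8*(-1 + 5/3) + 48 + 2*(-1 + 5/3)*3))) = 100*(80 + sqrt(3 + ((2/3)**2 + 8*(2/3) + 48 + 2*(2/3)*3))) = 100*(80 + sqrt(3 + (4/9 + 16/3 + 48 + 4))) = 100*(80 + sqrt(3 + 520/9)) = 100*(80 + sqrt(547/9)) = 100*(80 + sqrt(547)/3) = 8000 + 100*sqrt(547)/3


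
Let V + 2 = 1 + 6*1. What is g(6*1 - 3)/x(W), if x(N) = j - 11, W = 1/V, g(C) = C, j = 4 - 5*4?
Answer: -⅑ ≈ -0.11111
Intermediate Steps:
j = -16 (j = 4 - 20 = -16)
V = 5 (V = -2 + (1 + 6*1) = -2 + (1 + 6) = -2 + 7 = 5)
W = ⅕ (W = 1/5 = 1*(⅕) = ⅕ ≈ 0.20000)
x(N) = -27 (x(N) = -16 - 11 = -27)
g(6*1 - 3)/x(W) = (6*1 - 3)/(-27) = (6 - 3)*(-1/27) = 3*(-1/27) = -⅑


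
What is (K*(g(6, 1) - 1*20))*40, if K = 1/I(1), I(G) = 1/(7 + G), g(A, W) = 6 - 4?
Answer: -5760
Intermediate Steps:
g(A, W) = 2
K = 8 (K = 1/(1/(7 + 1)) = 1/(1/8) = 8)
(K*(g(6, 1) - 1*20))*40 = (8*(2 - 1*20))*40 = (8*(2 - 20))*40 = (8*(-18))*40 = -144*40 = -5760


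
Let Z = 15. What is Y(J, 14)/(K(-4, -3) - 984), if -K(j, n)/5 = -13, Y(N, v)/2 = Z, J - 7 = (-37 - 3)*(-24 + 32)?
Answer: -30/919 ≈ -0.032644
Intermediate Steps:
J = -313 (J = 7 + (-37 - 3)*(-24 + 32) = 7 - 40*8 = 7 - 320 = -313)
Y(N, v) = 30 (Y(N, v) = 2*15 = 30)
K(j, n) = 65 (K(j, n) = -5*(-13) = 65)
Y(J, 14)/(K(-4, -3) - 984) = 30/(65 - 984) = 30/(-919) = -1/919*30 = -30/919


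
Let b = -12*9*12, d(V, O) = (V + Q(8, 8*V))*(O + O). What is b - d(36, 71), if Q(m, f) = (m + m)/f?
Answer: -57743/9 ≈ -6415.9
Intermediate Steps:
Q(m, f) = 2*m/f (Q(m, f) = (2*m)/f = 2*m/f)
d(V, O) = 2*O*(V + 2/V) (d(V, O) = (V + 2*8/(8*V))*(O + O) = (V + 2*8*(1/(8*V)))*(2*O) = (V + 2/V)*(2*O) = 2*O*(V + 2/V))
b = -1296 (b = -108*12 = -1296)
b - d(36, 71) = -1296 - 2*71*(2 + 36²)/36 = -1296 - 2*71*(2 + 1296)/36 = -1296 - 2*71*1298/36 = -1296 - 1*46079/9 = -1296 - 46079/9 = -57743/9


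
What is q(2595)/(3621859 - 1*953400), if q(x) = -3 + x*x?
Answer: 6734022/2668459 ≈ 2.5236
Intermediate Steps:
q(x) = -3 + x²
q(2595)/(3621859 - 1*953400) = (-3 + 2595²)/(3621859 - 1*953400) = (-3 + 6734025)/(3621859 - 953400) = 6734022/2668459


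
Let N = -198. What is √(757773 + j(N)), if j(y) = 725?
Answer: √758498 ≈ 870.92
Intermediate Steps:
√(757773 + j(N)) = √(757773 + 725) = √758498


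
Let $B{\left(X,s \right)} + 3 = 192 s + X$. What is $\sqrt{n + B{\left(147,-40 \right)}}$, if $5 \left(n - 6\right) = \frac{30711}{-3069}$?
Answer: $\frac{i \sqrt{197061446505}}{5115} \approx 86.787 i$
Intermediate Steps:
$B{\left(X,s \right)} = -3 + X + 192 s$ ($B{\left(X,s \right)} = -3 + \left(192 s + X\right) = -3 + \left(X + 192 s\right) = -3 + X + 192 s$)
$n = \frac{20453}{5115}$ ($n = 6 + \frac{30711 \frac{1}{-3069}}{5} = 6 + \frac{30711 \left(- \frac{1}{3069}\right)}{5} = 6 + \frac{1}{5} \left(- \frac{10237}{1023}\right) = 6 - \frac{10237}{5115} = \frac{20453}{5115} \approx 3.9986$)
$\sqrt{n + B{\left(147,-40 \right)}} = \sqrt{\frac{20453}{5115} + \left(-3 + 147 + 192 \left(-40\right)\right)} = \sqrt{\frac{20453}{5115} - 7536} = \sqrt{- \frac{38526187}{5115}} = \frac{i \sqrt{197061446505}}{5115}$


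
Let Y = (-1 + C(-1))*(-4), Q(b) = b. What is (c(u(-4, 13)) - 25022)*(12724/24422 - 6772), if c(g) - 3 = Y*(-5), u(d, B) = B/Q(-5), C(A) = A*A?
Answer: 2068734294070/12211 ≈ 1.6942e+8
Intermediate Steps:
C(A) = A²
u(d, B) = -B/5 (u(d, B) = B/(-5) = B*(-⅕) = -B/5)
Y = 0 (Y = (-1 + (-1)²)*(-4) = (-1 + 1)*(-4) = 0*(-4) = 0)
c(g) = 3 (c(g) = 3 + 0*(-5) = 3 + 0 = 3)
(c(u(-4, 13)) - 25022)*(12724/24422 - 6772) = (3 - 25022)*(12724/24422 - 6772) = -25019*(12724*(1/24422) - 6772) = -25019*(6362/12211 - 6772) = -25019*(-82686530/12211) = 2068734294070/12211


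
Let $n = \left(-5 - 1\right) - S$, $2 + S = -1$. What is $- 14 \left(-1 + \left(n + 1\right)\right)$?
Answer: $42$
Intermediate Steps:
$S = -3$ ($S = -2 - 1 = -3$)
$n = -3$ ($n = \left(-5 - 1\right) - -3 = \left(-5 - 1\right) + 3 = -6 + 3 = -3$)
$- 14 \left(-1 + \left(n + 1\right)\right) = - 14 \left(-1 + \left(-3 + 1\right)\right) = - 14 \left(-1 - 2\right) = \left(-14\right) \left(-3\right) = 42$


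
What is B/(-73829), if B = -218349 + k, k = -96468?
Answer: 314817/73829 ≈ 4.2641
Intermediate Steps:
B = -314817 (B = -218349 - 96468 = -314817)
B/(-73829) = -314817/(-73829) = -314817*(-1/73829) = 314817/73829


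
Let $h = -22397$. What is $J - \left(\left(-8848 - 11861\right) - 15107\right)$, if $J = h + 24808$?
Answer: $38227$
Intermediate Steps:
$J = 2411$ ($J = -22397 + 24808 = 2411$)
$J - \left(\left(-8848 - 11861\right) - 15107\right) = 2411 - \left(\left(-8848 - 11861\right) - 15107\right) = 2411 - \left(-20709 - 15107\right) = 2411 - -35816 = 2411 + 35816 = 38227$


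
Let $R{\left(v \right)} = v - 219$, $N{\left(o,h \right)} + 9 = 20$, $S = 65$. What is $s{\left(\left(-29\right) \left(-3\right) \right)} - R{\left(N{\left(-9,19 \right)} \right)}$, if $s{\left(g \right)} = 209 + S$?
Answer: $482$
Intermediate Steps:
$N{\left(o,h \right)} = 11$ ($N{\left(o,h \right)} = -9 + 20 = 11$)
$s{\left(g \right)} = 274$ ($s{\left(g \right)} = 209 + 65 = 274$)
$R{\left(v \right)} = -219 + v$
$s{\left(\left(-29\right) \left(-3\right) \right)} - R{\left(N{\left(-9,19 \right)} \right)} = 274 - \left(-219 + 11\right) = 274 - -208 = 274 + 208 = 482$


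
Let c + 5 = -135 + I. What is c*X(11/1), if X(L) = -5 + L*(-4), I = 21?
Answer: 5831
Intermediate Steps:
X(L) = -5 - 4*L
c = -119 (c = -5 + (-135 + 21) = -5 - 114 = -119)
c*X(11/1) = -119*(-5 - 44/1) = -119*(-5 - 44) = -119*(-49) = 5831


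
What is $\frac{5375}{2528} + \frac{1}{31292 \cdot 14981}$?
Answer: $\frac{629930451757}{296272405664} \approx 2.1262$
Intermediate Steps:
$\frac{5375}{2528} + \frac{1}{31292 \cdot 14981} = 5375 \cdot \frac{1}{2528} + \frac{1}{31292} \cdot \frac{1}{14981} = \frac{5375}{2528} + \frac{1}{468785452} = \frac{629930451757}{296272405664}$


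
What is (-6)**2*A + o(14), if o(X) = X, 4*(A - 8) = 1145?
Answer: 10607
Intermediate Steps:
A = 1177/4 (A = 8 + (1/4)*1145 = 8 + 1145/4 = 1177/4 ≈ 294.25)
(-6)**2*A + o(14) = (-6)**2*(1177/4) + 14 = 36*(1177/4) + 14 = 10593 + 14 = 10607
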